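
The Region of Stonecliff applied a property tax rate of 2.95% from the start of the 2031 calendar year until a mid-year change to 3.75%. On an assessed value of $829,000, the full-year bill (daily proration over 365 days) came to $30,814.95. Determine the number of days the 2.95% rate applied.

Let d = days at the first rate; then 365 − d days at the second rate.
$829,000 × [2.95%·d + 3.75%·(365−d)] / 365 = $30,814.95
Solving gives d = 15, so the new rate took effect on 16 January 2031.

15 days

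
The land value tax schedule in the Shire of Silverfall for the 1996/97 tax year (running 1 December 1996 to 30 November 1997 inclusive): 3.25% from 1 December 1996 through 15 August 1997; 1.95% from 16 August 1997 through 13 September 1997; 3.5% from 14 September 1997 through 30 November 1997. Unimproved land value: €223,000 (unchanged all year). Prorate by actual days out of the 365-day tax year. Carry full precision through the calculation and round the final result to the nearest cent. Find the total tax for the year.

€7,136.31

1 December 1996 – 15 August 1997: 258 days at 3.25% → €223,000 × 3.25% × 258/365 = €5,122.8904
16 August – 13 September 1997: 29 days at 1.95% → €223,000 × 1.95% × 29/365 = €345.4973
14 September – 30 November 1997: 78 days at 3.5% → €223,000 × 3.5% × 78/365 = €1,667.9178
Total = €7,136.3055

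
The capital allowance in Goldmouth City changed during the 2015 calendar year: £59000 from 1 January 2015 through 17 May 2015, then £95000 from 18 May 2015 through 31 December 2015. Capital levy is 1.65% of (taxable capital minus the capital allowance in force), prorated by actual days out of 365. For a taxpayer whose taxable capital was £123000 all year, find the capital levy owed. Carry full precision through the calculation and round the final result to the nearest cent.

1 January – 17 May 2015: 137 days, exemption £59000 → (£123000 − £59000) × 1.65% × 137/365 = £396.3616
18 May – 31 December 2015: 228 days, exemption £95000 → (£123000 − £95000) × 1.65% × 228/365 = £288.5918
Total = £684.9534

£684.95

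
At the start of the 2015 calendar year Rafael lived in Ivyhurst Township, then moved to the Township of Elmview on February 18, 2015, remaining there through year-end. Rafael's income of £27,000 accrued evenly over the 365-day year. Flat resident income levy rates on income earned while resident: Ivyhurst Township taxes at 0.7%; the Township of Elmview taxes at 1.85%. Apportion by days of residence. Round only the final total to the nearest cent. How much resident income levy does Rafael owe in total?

£458.67

Ivyhurst Township, January 1 – February 17, 2015: 48 days → £27,000 × 0.7% × 48/365 = £24.8548
The Township of Elmview, February 18 – December 31, 2015: 317 days → £27,000 × 1.85% × 317/365 = £433.8123
Total = £458.6671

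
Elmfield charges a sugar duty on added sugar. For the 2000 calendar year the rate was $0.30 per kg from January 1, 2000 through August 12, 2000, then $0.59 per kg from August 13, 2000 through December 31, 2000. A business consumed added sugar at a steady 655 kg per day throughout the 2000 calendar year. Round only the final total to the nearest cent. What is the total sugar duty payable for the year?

$98701.95

January 1 – August 12, 2000: 225 days × 655 kg/day = 147,375 kg at $0.30/kg → $44212.50
August 13 – December 31, 2000: 141 days × 655 kg/day = 92,355 kg at $0.59/kg → $54489.45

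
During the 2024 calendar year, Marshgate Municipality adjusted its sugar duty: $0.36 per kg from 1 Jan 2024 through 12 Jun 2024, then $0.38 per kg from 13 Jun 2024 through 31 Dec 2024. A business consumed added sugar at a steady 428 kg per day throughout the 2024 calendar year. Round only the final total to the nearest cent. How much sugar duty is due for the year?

1 Jan – 12 Jun 2024: 164 days × 428 kg/day = 70,192 kg at $0.36/kg → $25,269.12
13 Jun – 31 Dec 2024: 202 days × 428 kg/day = 86,456 kg at $0.38/kg → $32,853.28

$58,122.40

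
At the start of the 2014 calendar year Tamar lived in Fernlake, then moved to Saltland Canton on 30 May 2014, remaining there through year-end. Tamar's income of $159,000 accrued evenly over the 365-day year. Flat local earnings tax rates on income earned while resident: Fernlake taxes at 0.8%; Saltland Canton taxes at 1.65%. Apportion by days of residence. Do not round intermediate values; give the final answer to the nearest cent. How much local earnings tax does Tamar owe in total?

Fernlake, 1 Jan – 29 May 2014: 149 days → $159,000 × 0.8% × 149/365 = $519.2548
Saltland Canton, 30 May – 31 Dec 2014: 216 days → $159,000 × 1.65% × 216/365 = $1,552.5370
Total = $2,071.7918

$2,071.79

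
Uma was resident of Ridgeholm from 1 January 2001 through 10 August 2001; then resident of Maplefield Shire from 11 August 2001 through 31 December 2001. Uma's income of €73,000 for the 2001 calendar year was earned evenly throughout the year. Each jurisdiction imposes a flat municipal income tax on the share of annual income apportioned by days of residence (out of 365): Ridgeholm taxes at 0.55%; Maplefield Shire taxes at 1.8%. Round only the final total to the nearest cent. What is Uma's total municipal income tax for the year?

€759.00

Ridgeholm, 1 January – 10 August 2001: 222 days → €73,000 × 0.55% × 222/365 = €244.2000
Maplefield Shire, 11 August – 31 December 2001: 143 days → €73,000 × 1.8% × 143/365 = €514.8000
Total = €759.0000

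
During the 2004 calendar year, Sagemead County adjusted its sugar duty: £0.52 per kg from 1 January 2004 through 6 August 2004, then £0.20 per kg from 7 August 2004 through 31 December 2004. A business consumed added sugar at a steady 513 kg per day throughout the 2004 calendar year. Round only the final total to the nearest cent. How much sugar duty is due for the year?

1 January – 6 August 2004: 219 days × 513 kg/day = 112,347 kg at £0.52/kg → £58,420.44
7 August – 31 December 2004: 147 days × 513 kg/day = 75,411 kg at £0.20/kg → £15,082.20

£73,502.64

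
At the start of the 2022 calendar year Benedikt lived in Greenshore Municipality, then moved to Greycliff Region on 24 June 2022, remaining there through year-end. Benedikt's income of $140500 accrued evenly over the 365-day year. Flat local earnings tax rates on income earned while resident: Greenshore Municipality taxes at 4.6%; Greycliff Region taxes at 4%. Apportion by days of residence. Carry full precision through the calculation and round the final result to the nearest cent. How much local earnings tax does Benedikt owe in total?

$6021.87

Greenshore Municipality, 1 January – 23 June 2022: 174 days → $140500 × 4.6% × 174/365 = $3080.9918
Greycliff Region, 24 June – 31 December 2022: 191 days → $140500 × 4% × 191/365 = $2940.8767
Total = $6021.8685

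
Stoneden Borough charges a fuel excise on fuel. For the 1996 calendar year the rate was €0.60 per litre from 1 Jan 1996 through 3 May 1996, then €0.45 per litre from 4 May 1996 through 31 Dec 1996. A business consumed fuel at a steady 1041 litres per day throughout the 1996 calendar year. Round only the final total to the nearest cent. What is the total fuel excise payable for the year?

€190,815.30

1 Jan – 3 May 1996: 124 days × 1041 litres/day = 129,084 litres at €0.60/litre → €77,450.40
4 May – 31 Dec 1996: 242 days × 1041 litres/day = 251,922 litres at €0.45/litre → €113,364.90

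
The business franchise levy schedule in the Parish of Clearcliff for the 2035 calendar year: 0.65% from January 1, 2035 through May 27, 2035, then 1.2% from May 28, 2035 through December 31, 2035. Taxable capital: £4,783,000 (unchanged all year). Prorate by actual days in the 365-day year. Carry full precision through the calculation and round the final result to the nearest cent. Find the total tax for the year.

January 1 – May 27, 2035: 147 days at 0.65% → £4,783,000 × 0.65% × 147/365 = £12,520.9767
May 28 – December 31, 2035: 218 days at 1.2% → £4,783,000 × 1.2% × 218/365 = £34,280.3507
Total = £46,801.3274

£46,801.33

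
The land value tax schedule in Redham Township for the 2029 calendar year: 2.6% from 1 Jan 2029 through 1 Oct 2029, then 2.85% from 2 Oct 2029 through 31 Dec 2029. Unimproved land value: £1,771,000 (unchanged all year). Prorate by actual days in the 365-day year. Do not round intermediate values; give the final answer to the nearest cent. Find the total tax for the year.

£47,149.84

1 Jan – 1 Oct 2029: 274 days at 2.6% → £1,771,000 × 2.6% × 274/365 = £34,566.0384
2 Oct – 31 Dec 2029: 91 days at 2.85% → £1,771,000 × 2.85% × 91/365 = £12,583.8041
Total = £47,149.8425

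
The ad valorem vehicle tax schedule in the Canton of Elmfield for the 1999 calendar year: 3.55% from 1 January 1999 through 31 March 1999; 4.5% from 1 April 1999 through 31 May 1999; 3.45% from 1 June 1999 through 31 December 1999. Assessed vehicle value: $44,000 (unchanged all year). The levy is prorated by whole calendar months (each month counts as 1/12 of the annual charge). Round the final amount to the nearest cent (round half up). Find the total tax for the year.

$1,606.00

1 January – 31 March 1999: 3 months at 3.55% → $44,000 × 3.55% × 3/12 = $390.5000
1 April – 31 May 1999: 2 months at 4.5% → $44,000 × 4.5% × 2/12 = $330.0000
1 June – 31 December 1999: 7 months at 3.45% → $44,000 × 3.45% × 7/12 = $885.5000
Total = $1,606.0000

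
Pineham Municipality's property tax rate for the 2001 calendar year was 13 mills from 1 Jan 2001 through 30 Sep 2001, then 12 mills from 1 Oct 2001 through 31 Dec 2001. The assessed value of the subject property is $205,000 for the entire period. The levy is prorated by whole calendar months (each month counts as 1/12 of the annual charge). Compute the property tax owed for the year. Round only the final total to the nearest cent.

1 Jan – 30 Sep 2001: 9 months at 13 mills → $205,000 × 1.3% × 9/12 = $1,998.7500
1 Oct – 31 Dec 2001: 3 months at 12 mills → $205,000 × 1.2% × 3/12 = $615.0000
Total = $2,613.7500

$2,613.75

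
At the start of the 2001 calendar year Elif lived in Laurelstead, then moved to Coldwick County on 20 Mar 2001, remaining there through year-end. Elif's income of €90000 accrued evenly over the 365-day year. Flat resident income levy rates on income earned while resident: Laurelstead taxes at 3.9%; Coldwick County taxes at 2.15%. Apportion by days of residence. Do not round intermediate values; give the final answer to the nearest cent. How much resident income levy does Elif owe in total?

€2271.58

Laurelstead, 1 Jan – 19 Mar 2001: 78 days → €90000 × 3.9% × 78/365 = €750.0822
Coldwick County, 20 Mar – 31 Dec 2001: 287 days → €90000 × 2.15% × 287/365 = €1521.4932
Total = €2271.5753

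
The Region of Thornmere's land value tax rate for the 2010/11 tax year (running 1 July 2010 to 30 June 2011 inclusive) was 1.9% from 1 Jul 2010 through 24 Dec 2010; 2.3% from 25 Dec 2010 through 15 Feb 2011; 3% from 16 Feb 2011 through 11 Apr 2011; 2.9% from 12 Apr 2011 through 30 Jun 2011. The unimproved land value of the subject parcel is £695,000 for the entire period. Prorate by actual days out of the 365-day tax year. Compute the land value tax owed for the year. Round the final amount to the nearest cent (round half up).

£16,283.95

1 Jul – 24 Dec 2010: 177 days at 1.9% → £695,000 × 1.9% × 177/365 = £6,403.5205
25 Dec 2010 – 15 Feb 2011: 53 days at 2.3% → £695,000 × 2.3% × 53/365 = £2,321.1096
16 Feb – 11 Apr 2011: 55 days at 3% → £695,000 × 3% × 55/365 = £3,141.7808
12 Apr – 30 Jun 2011: 80 days at 2.9% → £695,000 × 2.9% × 80/365 = £4,417.5342
Total = £16,283.9452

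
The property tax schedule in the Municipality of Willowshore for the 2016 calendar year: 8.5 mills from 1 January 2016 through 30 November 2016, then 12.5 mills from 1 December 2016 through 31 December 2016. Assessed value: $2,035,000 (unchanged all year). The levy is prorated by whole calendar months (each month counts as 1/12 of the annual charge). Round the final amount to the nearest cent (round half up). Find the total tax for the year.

1 January – 30 November 2016: 11 months at 8.5 mills → $2,035,000 × 0.85% × 11/12 = $15,856.0417
1 December – 31 December 2016: 1 month at 12.5 mills → $2,035,000 × 1.25% × 1/12 = $2,119.7917
Total = $17,975.8333

$17,975.83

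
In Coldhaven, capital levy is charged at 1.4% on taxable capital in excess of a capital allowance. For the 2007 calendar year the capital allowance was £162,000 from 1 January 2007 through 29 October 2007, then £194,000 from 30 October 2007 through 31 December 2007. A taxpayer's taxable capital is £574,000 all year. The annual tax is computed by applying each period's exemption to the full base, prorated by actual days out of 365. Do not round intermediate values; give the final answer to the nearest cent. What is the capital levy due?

£5,690.67

1 January – 29 October 2007: 302 days, exemption £162,000 → (£574,000 − £162,000) × 1.4% × 302/365 = £4,772.4274
30 October – 31 December 2007: 63 days, exemption £194,000 → (£574,000 − £194,000) × 1.4% × 63/365 = £918.2466
Total = £5,690.6740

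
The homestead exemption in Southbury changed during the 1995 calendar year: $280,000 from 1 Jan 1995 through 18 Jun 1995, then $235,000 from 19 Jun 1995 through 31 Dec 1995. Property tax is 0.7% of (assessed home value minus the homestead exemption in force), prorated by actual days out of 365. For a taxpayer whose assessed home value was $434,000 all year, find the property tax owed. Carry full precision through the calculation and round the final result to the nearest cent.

$1,247.15

1 Jan – 18 Jun 1995: 169 days, exemption $280,000 → ($434,000 − $280,000) × 0.7% × 169/365 = $499.1288
19 Jun – 31 Dec 1995: 196 days, exemption $235,000 → ($434,000 − $235,000) × 0.7% × 196/365 = $748.0219
Total = $1,247.1507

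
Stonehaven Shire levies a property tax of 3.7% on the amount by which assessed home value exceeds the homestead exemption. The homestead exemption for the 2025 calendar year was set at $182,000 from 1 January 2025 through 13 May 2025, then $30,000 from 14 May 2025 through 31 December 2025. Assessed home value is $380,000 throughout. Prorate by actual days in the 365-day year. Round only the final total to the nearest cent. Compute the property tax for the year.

$10,900.71

1 January – 13 May 2025: 133 days, exemption $182,000 → ($380,000 − $182,000) × 3.7% × 133/365 = $2,669.4740
14 May – 31 December 2025: 232 days, exemption $30,000 → ($380,000 − $30,000) × 3.7% × 232/365 = $8,231.2329
Total = $10,900.7068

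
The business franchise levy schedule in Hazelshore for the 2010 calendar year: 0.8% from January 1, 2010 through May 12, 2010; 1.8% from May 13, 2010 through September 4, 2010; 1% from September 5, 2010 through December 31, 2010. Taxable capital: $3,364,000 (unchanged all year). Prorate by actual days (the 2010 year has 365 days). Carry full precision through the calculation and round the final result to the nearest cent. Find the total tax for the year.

$39,685.98

January 1 – May 12, 2010: 132 days at 0.8% → $3,364,000 × 0.8% × 132/365 = $9,732.5589
May 13 – September 4, 2010: 115 days at 1.8% → $3,364,000 × 1.8% × 115/365 = $19,078.0274
September 5 – December 31, 2010: 118 days at 1% → $3,364,000 × 1% × 118/365 = $10,875.3973
Total = $39,685.9836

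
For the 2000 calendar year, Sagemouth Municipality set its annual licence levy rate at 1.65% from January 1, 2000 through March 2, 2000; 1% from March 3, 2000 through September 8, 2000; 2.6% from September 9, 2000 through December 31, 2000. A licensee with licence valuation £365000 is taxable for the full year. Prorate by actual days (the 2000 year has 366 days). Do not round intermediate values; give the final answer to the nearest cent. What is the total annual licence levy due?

January 1 – March 2, 2000: 62 days at 1.65% → £365000 × 1.65% × 62/366 = £1020.2049
March 3 – September 8, 2000: 190 days at 1% → £365000 × 1% × 190/366 = £1894.8087
September 9 – December 31, 2000: 114 days at 2.6% → £365000 × 2.6% × 114/366 = £2955.9016
Total = £5870.9153

£5870.92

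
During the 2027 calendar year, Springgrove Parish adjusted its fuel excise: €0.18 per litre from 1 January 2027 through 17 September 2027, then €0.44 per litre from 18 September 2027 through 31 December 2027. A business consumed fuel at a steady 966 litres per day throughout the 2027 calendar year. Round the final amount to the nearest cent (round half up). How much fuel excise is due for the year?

€89,838.00

1 January – 17 September 2027: 260 days × 966 litres/day = 251,160 litres at €0.18/litre → €45,208.80
18 September – 31 December 2027: 105 days × 966 litres/day = 101,430 litres at €0.44/litre → €44,629.20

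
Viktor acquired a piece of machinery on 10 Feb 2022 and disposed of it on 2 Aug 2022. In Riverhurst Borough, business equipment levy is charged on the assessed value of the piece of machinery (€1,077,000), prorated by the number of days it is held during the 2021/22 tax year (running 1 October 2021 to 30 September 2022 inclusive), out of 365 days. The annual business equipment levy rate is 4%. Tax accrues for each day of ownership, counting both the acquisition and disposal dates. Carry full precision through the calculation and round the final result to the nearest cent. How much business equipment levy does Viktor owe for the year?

Days held (10 Feb – 2 Aug 2022): 174 out of 365
Tax = €1,077,000 × 4% × 174/365 = €20,536.7671

€20,536.77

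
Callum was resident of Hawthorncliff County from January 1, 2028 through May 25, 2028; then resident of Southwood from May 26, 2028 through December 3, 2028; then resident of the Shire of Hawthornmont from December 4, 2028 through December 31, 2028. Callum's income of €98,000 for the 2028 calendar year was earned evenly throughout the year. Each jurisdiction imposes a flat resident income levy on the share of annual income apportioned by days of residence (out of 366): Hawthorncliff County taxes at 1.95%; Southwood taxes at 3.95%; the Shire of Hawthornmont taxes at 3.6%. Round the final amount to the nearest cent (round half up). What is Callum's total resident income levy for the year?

Hawthorncliff County, January 1 – May 25, 2028: 146 days → €98,000 × 1.95% × 146/366 = €762.3115
Southwood, May 26 – December 3, 2028: 192 days → €98,000 × 3.95% × 192/366 = €2,030.6885
The Shire of Hawthornmont, December 4 – December 31, 2028: 28 days → €98,000 × 3.6% × 28/366 = €269.9016
Total = €3,062.9016

€3,062.90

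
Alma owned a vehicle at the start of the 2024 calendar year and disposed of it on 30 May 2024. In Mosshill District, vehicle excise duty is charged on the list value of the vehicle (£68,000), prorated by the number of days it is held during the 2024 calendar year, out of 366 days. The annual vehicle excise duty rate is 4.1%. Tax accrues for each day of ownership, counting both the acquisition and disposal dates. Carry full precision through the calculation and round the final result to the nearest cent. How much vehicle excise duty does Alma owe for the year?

Days held (1 January – 30 May 2024): 151 out of 366
Tax = £68,000 × 4.1% × 151/366 = £1,150.2404

£1,150.24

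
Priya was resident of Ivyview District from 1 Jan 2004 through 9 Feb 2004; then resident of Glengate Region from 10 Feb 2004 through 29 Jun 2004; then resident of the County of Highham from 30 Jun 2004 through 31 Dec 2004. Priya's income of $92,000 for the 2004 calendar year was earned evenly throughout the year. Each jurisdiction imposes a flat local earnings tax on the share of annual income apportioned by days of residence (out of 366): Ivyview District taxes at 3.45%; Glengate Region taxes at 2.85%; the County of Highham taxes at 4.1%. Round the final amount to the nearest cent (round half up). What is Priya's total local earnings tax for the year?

Ivyview District, 1 Jan – 9 Feb 2004: 40 days → $92,000 × 3.45% × 40/366 = $346.8852
Glengate Region, 10 Feb – 29 Jun 2004: 141 days → $92,000 × 2.85% × 141/366 = $1,010.1148
The County of Highham, 30 Jun – 31 Dec 2004: 185 days → $92,000 × 4.1% × 185/366 = $1,906.6120
Total = $3,263.6120

$3,263.61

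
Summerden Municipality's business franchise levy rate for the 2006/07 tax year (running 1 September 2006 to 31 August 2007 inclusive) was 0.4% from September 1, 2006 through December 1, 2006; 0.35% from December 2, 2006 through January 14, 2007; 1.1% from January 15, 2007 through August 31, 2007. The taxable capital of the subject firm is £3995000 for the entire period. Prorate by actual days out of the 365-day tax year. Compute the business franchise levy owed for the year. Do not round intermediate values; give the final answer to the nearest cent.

£33284.37

September 1 – December 1, 2006: 92 days at 0.4% → £3995000 × 0.4% × 92/365 = £4027.8356
December 2, 2006 – January 14, 2007: 44 days at 0.35% → £3995000 × 0.35% × 44/365 = £1685.5616
January 15 – August 31, 2007: 229 days at 1.1% → £3995000 × 1.1% × 229/365 = £27570.9726
Total = £33284.3699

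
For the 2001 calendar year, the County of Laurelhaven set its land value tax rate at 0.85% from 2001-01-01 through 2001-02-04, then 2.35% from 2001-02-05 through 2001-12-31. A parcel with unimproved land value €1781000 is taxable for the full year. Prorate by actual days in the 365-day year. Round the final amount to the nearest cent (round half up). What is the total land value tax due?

€39291.79

2001-01-01 to 2001-02-04: 35 days at 0.85% → €1781000 × 0.85% × 35/365 = €1451.6370
2001-02-05 to 2001-12-31: 330 days at 2.35% → €1781000 × 2.35% × 330/365 = €37840.1507
Total = €39291.7877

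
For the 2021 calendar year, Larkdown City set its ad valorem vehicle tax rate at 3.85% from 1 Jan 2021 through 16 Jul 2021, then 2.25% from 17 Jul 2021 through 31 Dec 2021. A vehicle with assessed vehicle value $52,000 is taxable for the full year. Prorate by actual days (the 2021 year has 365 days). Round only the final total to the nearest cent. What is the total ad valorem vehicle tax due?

$1,619.05

1 Jan – 16 Jul 2021: 197 days at 3.85% → $52,000 × 3.85% × 197/365 = $1,080.5315
17 Jul – 31 Dec 2021: 168 days at 2.25% → $52,000 × 2.25% × 168/365 = $538.5205
Total = $1,619.0521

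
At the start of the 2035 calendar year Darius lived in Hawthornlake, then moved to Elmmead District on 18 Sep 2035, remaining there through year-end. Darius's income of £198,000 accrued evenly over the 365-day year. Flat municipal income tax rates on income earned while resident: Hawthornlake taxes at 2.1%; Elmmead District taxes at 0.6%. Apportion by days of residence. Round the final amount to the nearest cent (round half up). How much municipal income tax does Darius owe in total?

Hawthornlake, 1 Jan – 17 Sep 2035: 260 days → £198,000 × 2.1% × 260/365 = £2,961.8630
Elmmead District, 18 Sep – 31 Dec 2035: 105 days → £198,000 × 0.6% × 105/365 = £341.7534
Total = £3,303.6164

£3,303.62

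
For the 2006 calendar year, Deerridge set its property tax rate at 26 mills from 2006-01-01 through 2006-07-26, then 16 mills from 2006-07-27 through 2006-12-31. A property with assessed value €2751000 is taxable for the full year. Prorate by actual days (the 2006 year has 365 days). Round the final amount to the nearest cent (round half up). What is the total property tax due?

2006-01-01 to 2006-07-26: 207 days at 26 mills → €2751000 × 2.6% × 207/365 = €40564.0603
2006-07-27 to 2006-12-31: 158 days at 16 mills → €2751000 × 1.6% × 158/365 = €19053.5014
Total = €59617.5616

€59617.56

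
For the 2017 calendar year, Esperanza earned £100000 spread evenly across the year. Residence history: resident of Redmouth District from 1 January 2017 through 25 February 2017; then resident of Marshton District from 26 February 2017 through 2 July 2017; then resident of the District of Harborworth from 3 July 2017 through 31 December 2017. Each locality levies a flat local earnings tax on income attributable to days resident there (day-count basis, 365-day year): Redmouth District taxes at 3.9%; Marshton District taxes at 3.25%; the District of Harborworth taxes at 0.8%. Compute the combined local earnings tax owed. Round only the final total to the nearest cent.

Redmouth District, 1 January – 25 February 2017: 56 days → £100000 × 3.9% × 56/365 = £598.3562
Marshton District, 26 February – 2 July 2017: 127 days → £100000 × 3.25% × 127/365 = £1130.8219
The District of Harborworth, 3 July – 31 December 2017: 182 days → £100000 × 0.8% × 182/365 = £398.9041
Total = £2128.0822

£2128.08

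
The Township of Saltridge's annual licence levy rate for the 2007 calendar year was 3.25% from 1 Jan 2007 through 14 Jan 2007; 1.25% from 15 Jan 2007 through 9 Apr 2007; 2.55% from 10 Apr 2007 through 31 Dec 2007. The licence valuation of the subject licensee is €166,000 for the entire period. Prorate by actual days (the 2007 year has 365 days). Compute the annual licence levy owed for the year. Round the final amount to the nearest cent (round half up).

1 Jan – 14 Jan 2007: 14 days at 3.25% → €166,000 × 3.25% × 14/365 = €206.9315
15 Jan – 9 Apr 2007: 85 days at 1.25% → €166,000 × 1.25% × 85/365 = €483.2192
10 Apr – 31 Dec 2007: 266 days at 2.55% → €166,000 × 2.55% × 266/365 = €3,084.8712
Total = €3,775.0219

€3,775.02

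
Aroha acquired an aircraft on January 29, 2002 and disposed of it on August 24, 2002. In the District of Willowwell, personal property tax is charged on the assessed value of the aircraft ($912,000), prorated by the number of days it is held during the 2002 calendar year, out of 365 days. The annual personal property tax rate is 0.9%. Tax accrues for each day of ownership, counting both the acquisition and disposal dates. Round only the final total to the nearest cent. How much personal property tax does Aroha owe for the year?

$4,677.44

Days held (January 29 – August 24, 2002): 208 out of 365
Tax = $912,000 × 0.9% × 208/365 = $4,677.4356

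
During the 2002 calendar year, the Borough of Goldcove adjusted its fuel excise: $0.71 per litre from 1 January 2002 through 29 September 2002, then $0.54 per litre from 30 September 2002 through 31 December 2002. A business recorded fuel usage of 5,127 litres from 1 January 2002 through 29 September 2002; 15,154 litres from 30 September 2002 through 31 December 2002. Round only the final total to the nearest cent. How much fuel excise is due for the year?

$11,823.33

1 January – 29 September 2002: 5,127 litres at $0.71/litre → $3,640.17
30 September – 31 December 2002: 15,154 litres at $0.54/litre → $8,183.16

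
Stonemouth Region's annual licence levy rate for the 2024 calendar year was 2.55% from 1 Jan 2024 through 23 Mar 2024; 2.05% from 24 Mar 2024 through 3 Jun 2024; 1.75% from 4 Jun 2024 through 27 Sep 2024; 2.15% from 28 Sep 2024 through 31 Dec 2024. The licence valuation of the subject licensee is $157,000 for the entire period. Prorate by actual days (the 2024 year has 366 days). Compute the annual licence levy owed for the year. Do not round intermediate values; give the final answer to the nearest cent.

1 Jan – 23 Mar 2024: 83 days at 2.55% → $157,000 × 2.55% × 83/366 = $907.8975
24 Mar – 3 Jun 2024: 72 days at 2.05% → $157,000 × 2.05% × 72/366 = $633.1475
4 Jun – 27 Sep 2024: 116 days at 1.75% → $157,000 × 1.75% × 116/366 = $870.7923
28 Sep – 31 Dec 2024: 95 days at 2.15% → $157,000 × 2.15% × 95/366 = $876.1544
Total = $3,287.9918

$3,287.99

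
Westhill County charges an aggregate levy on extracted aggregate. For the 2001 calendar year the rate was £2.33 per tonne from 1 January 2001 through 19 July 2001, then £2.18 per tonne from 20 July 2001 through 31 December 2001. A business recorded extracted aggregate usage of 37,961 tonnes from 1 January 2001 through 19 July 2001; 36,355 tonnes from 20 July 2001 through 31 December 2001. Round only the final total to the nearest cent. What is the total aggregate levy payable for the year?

1 January – 19 July 2001: 37,961 tonnes at £2.33/tonne → £88,449.13
20 July – 31 December 2001: 36,355 tonnes at £2.18/tonne → £79,253.90

£167,703.03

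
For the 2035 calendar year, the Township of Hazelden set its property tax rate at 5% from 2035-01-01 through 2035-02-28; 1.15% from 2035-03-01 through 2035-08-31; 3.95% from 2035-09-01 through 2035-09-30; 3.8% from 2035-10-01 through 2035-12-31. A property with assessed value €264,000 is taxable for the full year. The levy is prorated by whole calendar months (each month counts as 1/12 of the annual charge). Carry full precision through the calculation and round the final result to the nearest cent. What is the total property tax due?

€7,095.00

2035-01-01 to 2035-02-28: 2 months at 5% → €264,000 × 5% × 2/12 = €2,200.0000
2035-03-01 to 2035-08-31: 6 months at 1.15% → €264,000 × 1.15% × 6/12 = €1,518.0000
2035-09-01 to 2035-09-30: 1 month at 3.95% → €264,000 × 3.95% × 1/12 = €869.0000
2035-10-01 to 2035-12-31: 3 months at 3.8% → €264,000 × 3.8% × 3/12 = €2,508.0000
Total = €7,095.0000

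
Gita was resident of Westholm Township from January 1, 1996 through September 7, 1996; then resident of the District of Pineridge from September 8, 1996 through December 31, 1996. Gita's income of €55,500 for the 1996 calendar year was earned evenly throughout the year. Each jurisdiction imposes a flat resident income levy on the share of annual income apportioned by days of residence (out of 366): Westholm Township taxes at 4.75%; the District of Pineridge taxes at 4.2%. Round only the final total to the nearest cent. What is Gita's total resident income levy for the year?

€2,540.34

Westholm Township, January 1 – September 7, 1996: 251 days → €55,500 × 4.75% × 251/366 = €1,807.9201
The District of Pineridge, September 8 – December 31, 1996: 115 days → €55,500 × 4.2% × 115/366 = €732.4180
Total = €2,540.3381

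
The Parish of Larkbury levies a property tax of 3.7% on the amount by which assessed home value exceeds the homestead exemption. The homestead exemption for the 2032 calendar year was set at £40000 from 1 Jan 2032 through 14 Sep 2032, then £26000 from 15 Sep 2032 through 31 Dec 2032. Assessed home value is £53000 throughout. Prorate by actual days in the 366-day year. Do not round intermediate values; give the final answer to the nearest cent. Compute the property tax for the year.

1 Jan – 14 Sep 2032: 258 days, exemption £40000 → (£53000 − £40000) × 3.7% × 258/366 = £339.0656
15 Sep – 31 Dec 2032: 108 days, exemption £26000 → (£53000 − £26000) × 3.7% × 108/366 = £294.7869
Total = £633.8525

£633.85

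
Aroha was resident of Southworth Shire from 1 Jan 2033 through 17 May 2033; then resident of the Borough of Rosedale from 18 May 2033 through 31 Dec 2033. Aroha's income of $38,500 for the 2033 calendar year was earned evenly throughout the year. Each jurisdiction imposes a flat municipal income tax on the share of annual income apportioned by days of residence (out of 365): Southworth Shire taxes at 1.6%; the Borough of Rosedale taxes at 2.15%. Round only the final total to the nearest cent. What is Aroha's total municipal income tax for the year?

$748.27

Southworth Shire, 1 Jan – 17 May 2033: 137 days → $38,500 × 1.6% × 137/365 = $231.2110
The Borough of Rosedale, 18 May – 31 Dec 2033: 228 days → $38,500 × 2.15% × 228/365 = $517.0603
Total = $748.2712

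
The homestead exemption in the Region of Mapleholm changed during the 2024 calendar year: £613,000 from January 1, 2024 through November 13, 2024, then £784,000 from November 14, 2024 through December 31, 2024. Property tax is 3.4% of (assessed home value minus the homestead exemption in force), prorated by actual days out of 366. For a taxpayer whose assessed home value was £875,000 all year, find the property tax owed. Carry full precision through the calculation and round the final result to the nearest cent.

£8,145.51

January 1 – November 13, 2024: 318 days, exemption £613,000 → (£875,000 − £613,000) × 3.4% × 318/366 = £7,739.7377
November 14 – December 31, 2024: 48 days, exemption £784,000 → (£875,000 − £784,000) × 3.4% × 48/366 = £405.7705
Total = £8,145.5082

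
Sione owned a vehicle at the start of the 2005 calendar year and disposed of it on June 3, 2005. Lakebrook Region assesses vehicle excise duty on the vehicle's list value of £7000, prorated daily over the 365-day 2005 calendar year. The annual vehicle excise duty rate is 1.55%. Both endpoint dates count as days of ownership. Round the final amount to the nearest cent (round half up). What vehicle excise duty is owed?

Days held (January 1 – June 3, 2005): 154 out of 365
Tax = £7000 × 1.55% × 154/365 = £45.7781

£45.78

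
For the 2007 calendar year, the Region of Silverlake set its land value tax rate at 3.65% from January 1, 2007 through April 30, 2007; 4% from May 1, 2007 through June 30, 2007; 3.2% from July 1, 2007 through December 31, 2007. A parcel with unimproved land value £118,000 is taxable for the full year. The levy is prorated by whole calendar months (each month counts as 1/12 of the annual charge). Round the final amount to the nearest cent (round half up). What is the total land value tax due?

January 1 – April 30, 2007: 4 months at 3.65% → £118,000 × 3.65% × 4/12 = £1,435.6667
May 1 – June 30, 2007: 2 months at 4% → £118,000 × 4% × 2/12 = £786.6667
July 1 – December 31, 2007: 6 months at 3.2% → £118,000 × 3.2% × 6/12 = £1,888.0000
Total = £4,110.3333

£4,110.33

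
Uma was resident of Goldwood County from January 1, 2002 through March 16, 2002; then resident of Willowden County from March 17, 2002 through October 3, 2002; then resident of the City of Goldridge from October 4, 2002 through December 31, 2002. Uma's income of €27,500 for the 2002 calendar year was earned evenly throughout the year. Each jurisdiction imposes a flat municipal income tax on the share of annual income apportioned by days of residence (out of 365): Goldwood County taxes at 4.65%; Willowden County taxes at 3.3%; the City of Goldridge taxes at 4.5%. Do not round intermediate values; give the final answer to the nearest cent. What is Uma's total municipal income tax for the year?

Goldwood County, January 1 – March 16, 2002: 75 days → €27,500 × 4.65% × 75/365 = €262.7568
Willowden County, March 17 – October 3, 2002: 201 days → €27,500 × 3.3% × 201/365 = €499.7466
The City of Goldridge, October 4 – December 31, 2002: 89 days → €27,500 × 4.5% × 89/365 = €301.7466
Total = €1,064.2500

€1,064.25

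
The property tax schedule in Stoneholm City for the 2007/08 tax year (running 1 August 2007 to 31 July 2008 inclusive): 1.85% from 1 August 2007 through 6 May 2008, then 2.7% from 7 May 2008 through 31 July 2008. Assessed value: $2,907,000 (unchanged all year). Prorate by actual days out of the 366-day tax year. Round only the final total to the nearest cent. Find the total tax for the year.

1 August 2007 – 6 May 2008: 280 days at 1.85% → $2,907,000 × 1.85% × 280/366 = $41,142.7869
7 May – 31 July 2008: 86 days at 2.7% → $2,907,000 × 2.7% × 86/366 = $18,442.7705
Total = $59,585.5574

$59,585.56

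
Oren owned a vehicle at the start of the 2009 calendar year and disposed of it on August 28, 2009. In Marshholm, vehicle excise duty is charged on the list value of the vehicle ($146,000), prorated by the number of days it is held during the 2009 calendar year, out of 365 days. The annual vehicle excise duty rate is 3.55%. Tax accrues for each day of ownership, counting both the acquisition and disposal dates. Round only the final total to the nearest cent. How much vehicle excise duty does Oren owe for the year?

Days held (January 1 – August 28, 2009): 240 out of 365
Tax = $146,000 × 3.55% × 240/365 = $3,408.0000

$3,408.00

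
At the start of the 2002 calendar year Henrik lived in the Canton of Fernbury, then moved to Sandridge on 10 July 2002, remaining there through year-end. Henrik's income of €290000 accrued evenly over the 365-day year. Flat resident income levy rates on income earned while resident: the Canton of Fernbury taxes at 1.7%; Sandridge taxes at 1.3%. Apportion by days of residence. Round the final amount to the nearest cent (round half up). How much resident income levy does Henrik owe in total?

€4373.84

The Canton of Fernbury, 1 January – 9 July 2002: 190 days → €290000 × 1.7% × 190/365 = €2566.3014
Sandridge, 10 July – 31 December 2002: 175 days → €290000 × 1.3% × 175/365 = €1807.5342
Total = €4373.8356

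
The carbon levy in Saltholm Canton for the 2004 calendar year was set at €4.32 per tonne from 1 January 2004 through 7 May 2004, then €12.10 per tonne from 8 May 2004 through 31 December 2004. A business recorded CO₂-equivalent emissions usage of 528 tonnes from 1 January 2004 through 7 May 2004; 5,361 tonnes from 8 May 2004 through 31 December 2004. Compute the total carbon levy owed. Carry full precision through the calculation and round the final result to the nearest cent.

1 January – 7 May 2004: 528 tonnes at €4.32/tonne → €2280.96
8 May – 31 December 2004: 5,361 tonnes at €12.10/tonne → €64868.10

€67149.06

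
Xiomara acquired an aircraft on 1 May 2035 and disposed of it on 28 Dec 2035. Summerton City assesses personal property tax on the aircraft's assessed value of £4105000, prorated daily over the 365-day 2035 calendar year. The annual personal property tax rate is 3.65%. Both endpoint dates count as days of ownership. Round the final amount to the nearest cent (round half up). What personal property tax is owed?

£99341.00

Days held (1 May – 28 Dec 2035): 242 out of 365
Tax = £4105000 × 3.65% × 242/365 = £99341.0000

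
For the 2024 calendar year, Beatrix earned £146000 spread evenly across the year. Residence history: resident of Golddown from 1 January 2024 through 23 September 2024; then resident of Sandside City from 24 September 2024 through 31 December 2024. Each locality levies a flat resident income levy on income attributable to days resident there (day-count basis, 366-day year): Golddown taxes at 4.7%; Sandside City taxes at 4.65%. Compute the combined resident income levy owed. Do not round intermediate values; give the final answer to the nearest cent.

Golddown, 1 January – 23 September 2024: 267 days → £146000 × 4.7% × 267/366 = £5005.8852
Sandside City, 24 September – 31 December 2024: 99 days → £146000 × 4.65% × 99/366 = £1836.3689
Total = £6842.2541

£6842.25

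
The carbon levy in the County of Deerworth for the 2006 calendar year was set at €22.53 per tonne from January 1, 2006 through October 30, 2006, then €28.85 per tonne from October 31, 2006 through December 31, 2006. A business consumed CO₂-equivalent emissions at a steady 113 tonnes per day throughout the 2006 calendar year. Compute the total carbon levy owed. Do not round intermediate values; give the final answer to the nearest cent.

January 1 – October 30, 2006: 303 days × 113 tonnes/day = 34,239 tonnes at €22.53/tonne → €771404.67
October 31 – December 31, 2006: 62 days × 113 tonnes/day = 7,006 tonnes at €28.85/tonne → €202123.10

€973527.77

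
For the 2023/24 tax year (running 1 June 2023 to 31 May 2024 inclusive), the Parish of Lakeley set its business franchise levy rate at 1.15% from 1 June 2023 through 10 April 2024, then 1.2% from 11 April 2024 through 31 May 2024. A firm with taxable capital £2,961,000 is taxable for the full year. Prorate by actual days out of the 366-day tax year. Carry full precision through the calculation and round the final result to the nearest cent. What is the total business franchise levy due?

£34,257.80

1 June 2023 – 10 April 2024: 315 days at 1.15% → £2,961,000 × 1.15% × 315/366 = £29,306.6189
11 April – 31 May 2024: 51 days at 1.2% → £2,961,000 × 1.2% × 51/366 = £4,951.1803
Total = £34,257.7992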